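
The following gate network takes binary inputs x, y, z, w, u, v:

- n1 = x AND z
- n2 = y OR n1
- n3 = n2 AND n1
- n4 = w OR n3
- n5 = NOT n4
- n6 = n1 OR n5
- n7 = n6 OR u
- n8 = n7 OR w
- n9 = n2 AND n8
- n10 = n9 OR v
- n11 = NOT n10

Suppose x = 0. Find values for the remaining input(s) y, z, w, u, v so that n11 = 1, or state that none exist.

n11 = NOT n10 must be 1, so n10 = 0.
n10 = n9 OR v must be 0, so both n9 = 0 and v = 0.
Check with x = 0 and y=0, z=1, w=0, u=0, v=0:
n1 = x AND z = 0 AND 1 = 0
n2 = y OR n1 = 0 OR 0 = 0
n3 = n2 AND n1 = 0 AND 0 = 0
n4 = w OR n3 = 0 OR 0 = 0
n5 = NOT n4 = NOT 0 = 1
n6 = n1 OR n5 = 0 OR 1 = 1
n7 = n6 OR u = 1 OR 0 = 1
n8 = n7 OR w = 1 OR 0 = 1
n9 = n2 AND n8 = 0 AND 1 = 0
n10 = n9 OR v = 0 OR 0 = 0
n11 = NOT n10 = NOT 0 = 1
So n11 = 1.

y=0, z=1, w=0, u=0, v=0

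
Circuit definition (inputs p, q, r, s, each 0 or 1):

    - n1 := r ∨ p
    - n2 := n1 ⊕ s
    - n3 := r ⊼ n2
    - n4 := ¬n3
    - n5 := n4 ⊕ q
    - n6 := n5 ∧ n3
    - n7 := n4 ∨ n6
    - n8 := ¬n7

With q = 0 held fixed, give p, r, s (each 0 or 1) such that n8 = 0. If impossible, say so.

p=0, r=1, s=0

n8 = ¬n7 must be 0, so n7 = 1.
Check with q = 0 and p=0, r=1, s=0:
n1 = r ∨ p = 1 ∨ 0 = 1
n2 = n1 ⊕ s = 1 ⊕ 0 = 1
n3 = r ⊼ n2 = 1 ⊼ 1 = 0
n4 = ¬n3 = ¬0 = 1
n5 = n4 ⊕ q = 1 ⊕ 0 = 1
n6 = n5 ∧ n3 = 1 ∧ 0 = 0
n7 = n4 ∨ n6 = 1 ∨ 0 = 1
n8 = ¬n7 = ¬1 = 0
So n8 = 0.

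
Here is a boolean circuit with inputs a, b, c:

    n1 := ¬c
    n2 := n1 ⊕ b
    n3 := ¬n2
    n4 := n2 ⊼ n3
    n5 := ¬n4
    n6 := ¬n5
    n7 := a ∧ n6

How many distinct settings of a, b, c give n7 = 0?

4

n7 = a ∧ n6 must be 0, so at least one of a, n6 is 0.
Satisfying assignments:
  a=0, b=0, c=0
  a=0, b=0, c=1
  a=0, b=1, c=0
  a=0, b=1, c=1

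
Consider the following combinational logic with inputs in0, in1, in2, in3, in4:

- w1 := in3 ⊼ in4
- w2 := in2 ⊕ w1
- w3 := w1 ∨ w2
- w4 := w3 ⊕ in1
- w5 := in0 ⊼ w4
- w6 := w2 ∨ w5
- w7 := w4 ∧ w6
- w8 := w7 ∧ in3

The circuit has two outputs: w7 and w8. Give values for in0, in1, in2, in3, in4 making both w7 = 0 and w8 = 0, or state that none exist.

in0=1, in1=0, in2=1, in3=0, in4=0

Check with in0=1, in1=0, in2=1, in3=0, in4=0:
w1 = in3 ⊼ in4 = 0 ⊼ 0 = 1
w2 = in2 ⊕ w1 = 1 ⊕ 1 = 0
w3 = w1 ∨ w2 = 1 ∨ 0 = 1
w4 = w3 ⊕ in1 = 1 ⊕ 0 = 1
w5 = in0 ⊼ w4 = 1 ⊼ 1 = 0
w6 = w2 ∨ w5 = 0 ∨ 0 = 0
w7 = w4 ∧ w6 = 1 ∧ 0 = 0
w8 = w7 ∧ in3 = 0 ∧ 0 = 0
So w7 = 0 and w8 = 0.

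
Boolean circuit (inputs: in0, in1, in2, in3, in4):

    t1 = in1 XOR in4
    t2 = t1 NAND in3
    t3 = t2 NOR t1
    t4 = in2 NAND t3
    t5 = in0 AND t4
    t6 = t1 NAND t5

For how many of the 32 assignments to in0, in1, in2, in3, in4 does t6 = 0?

8

t6 = t1 NAND t5 must be 0, so both t1 = 1 and t5 = 1.
t1 = in1 XOR in4 must be 1, so in1 and in4 differ.
t5 = in0 AND t4 must be 1, so both in0 = 1 and t4 = 1.
Enumerating the 32 input combinations, 8 give t6 = 0 and 24 give t6 = 1.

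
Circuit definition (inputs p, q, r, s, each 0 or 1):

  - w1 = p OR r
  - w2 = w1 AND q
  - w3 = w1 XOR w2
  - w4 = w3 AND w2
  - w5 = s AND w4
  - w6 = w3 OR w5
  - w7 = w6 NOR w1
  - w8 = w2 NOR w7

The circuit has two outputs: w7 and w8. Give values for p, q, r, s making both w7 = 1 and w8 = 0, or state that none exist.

p=0, q=1, r=0, s=1

Check with p=0, q=1, r=0, s=1:
w1 = p OR r = 0 OR 0 = 0
w2 = w1 AND q = 0 AND 1 = 0
w3 = w1 XOR w2 = 0 XOR 0 = 0
w4 = w3 AND w2 = 0 AND 0 = 0
w5 = s AND w4 = 1 AND 0 = 0
w6 = w3 OR w5 = 0 OR 0 = 0
w7 = w6 NOR w1 = 0 NOR 0 = 1
w8 = w2 NOR w7 = 0 NOR 1 = 0
So w7 = 1 and w8 = 0.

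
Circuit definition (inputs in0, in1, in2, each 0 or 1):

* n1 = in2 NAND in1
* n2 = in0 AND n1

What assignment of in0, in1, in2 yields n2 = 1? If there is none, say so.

n2 = in0 AND n1 must be 1, so both in0 = 1 and n1 = 1.
n1 = in2 NAND in1 must be 1, so at least one of in2, in1 is 0.
Check with in0=1, in1=1, in2=0:
n1 = in2 NAND in1 = 0 NAND 1 = 1
n2 = in0 AND n1 = 1 AND 1 = 1
So n2 = 1 as required.

in0=1, in1=1, in2=0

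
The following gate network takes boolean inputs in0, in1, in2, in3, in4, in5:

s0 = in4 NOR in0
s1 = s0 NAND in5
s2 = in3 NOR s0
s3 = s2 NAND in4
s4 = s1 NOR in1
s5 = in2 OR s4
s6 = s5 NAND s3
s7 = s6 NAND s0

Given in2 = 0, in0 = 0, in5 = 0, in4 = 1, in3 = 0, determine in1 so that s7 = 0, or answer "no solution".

no solution exists

With in2 = 0, in0 = 0, in5 = 0, in4 = 1, in3 = 0 fixed, none of the 2 settings of in1 give s7 = 0.
For example, with in1=1:
s0 = in4 NOR in0 = 1 NOR 0 = 0
s1 = s0 NAND in5 = 0 NAND 0 = 1
s2 = in3 NOR s0 = 0 NOR 0 = 1
s3 = s2 NAND in4 = 1 NAND 1 = 0
s4 = s1 NOR in1 = 1 NOR 1 = 0
s5 = in2 OR s4 = 0 OR 0 = 0
s6 = s5 NAND s3 = 0 NAND 0 = 1
s7 = s6 NAND s0 = 1 NAND 0 = 1
giving s7 = 1 ≠ 0.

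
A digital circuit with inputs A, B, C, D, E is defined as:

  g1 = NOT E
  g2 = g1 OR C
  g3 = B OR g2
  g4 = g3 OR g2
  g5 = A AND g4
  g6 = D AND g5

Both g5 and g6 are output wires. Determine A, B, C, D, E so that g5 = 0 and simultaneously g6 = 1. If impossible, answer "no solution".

no solution exists

Across all 32 input combinations, none give both g5 = 0 and g6 = 1.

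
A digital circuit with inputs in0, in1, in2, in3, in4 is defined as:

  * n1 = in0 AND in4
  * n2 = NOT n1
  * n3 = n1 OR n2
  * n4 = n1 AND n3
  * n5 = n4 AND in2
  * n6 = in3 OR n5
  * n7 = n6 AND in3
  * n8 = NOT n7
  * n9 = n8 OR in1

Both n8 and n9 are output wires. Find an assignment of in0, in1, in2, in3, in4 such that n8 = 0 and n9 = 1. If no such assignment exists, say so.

in0=0 in1=1 in2=1 in3=1 in4=0

Check with in0=0 in1=1 in2=1 in3=1 in4=0:
n1 = in0 AND in4 = 0 AND 0 = 0
n2 = NOT n1 = NOT 0 = 1
n3 = n1 OR n2 = 0 OR 1 = 1
n4 = n1 AND n3 = 0 AND 1 = 0
n5 = n4 AND in2 = 0 AND 1 = 0
n6 = in3 OR n5 = 1 OR 0 = 1
n7 = n6 AND in3 = 1 AND 1 = 1
n8 = NOT n7 = NOT 1 = 0
n9 = n8 OR in1 = 0 OR 1 = 1
So n8 = 0 and n9 = 1.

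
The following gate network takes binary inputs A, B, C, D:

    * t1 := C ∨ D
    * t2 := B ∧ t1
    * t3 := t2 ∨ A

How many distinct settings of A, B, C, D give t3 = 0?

5

t3 = t2 ∨ A must be 0, so both t2 = 0 and A = 0.
t2 = B ∧ t1 must be 0, so at least one of B, t1 is 0.
Satisfying assignments:
  A=0, B=0, C=0, D=0
  A=0, B=0, C=0, D=1
  A=0, B=0, C=1, D=0
  A=0, B=0, C=1, D=1
  A=0, B=1, C=0, D=0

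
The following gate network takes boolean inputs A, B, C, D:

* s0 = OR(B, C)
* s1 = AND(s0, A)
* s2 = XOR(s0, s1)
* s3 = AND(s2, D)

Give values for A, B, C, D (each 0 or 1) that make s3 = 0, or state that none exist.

A=1, B=1, C=0, D=0

s3 = AND(s2, D) must be 0, so at least one of s2, D is 0.
Check with A=1, B=1, C=0, D=0:
s0 = OR(B, C) = OR(1, 0) = 1
s1 = AND(s0, A) = AND(1, 1) = 1
s2 = XOR(s0, s1) = XOR(1, 1) = 0
s3 = AND(s2, D) = AND(0, 0) = 0
So s3 = 0 as required.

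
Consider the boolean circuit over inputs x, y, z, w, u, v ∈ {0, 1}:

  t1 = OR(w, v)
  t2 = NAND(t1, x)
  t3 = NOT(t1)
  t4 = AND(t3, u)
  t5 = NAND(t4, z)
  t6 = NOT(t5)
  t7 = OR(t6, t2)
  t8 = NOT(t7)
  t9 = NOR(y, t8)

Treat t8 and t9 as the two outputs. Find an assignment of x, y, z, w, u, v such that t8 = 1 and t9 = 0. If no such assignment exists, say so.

Check with x=1, y=1, z=1, w=1, u=0, v=1:
t1 = OR(w, v) = OR(1, 1) = 1
t2 = NAND(t1, x) = NAND(1, 1) = 0
t3 = NOT(t1) = NOT 1 = 0
t4 = AND(t3, u) = AND(0, 0) = 0
t5 = NAND(t4, z) = NAND(0, 1) = 1
t6 = NOT(t5) = NOT 1 = 0
t7 = OR(t6, t2) = OR(0, 0) = 0
t8 = NOT(t7) = NOT 0 = 1
t9 = NOR(y, t8) = NOR(1, 1) = 0
So t8 = 1 and t9 = 0.

x=1, y=1, z=1, w=1, u=0, v=1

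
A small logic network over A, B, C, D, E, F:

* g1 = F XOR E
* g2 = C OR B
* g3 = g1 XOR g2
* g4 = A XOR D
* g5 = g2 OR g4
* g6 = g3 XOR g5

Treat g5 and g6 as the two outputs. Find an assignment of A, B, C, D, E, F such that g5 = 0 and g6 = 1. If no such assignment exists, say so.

A=0, B=0, C=0, D=0, E=0, F=1

Check with A=0, B=0, C=0, D=0, E=0, F=1:
g1 = F XOR E = 1 XOR 0 = 1
g2 = C OR B = 0 OR 0 = 0
g3 = g1 XOR g2 = 1 XOR 0 = 1
g4 = A XOR D = 0 XOR 0 = 0
g5 = g2 OR g4 = 0 OR 0 = 0
g6 = g3 XOR g5 = 1 XOR 0 = 1
So g5 = 0 and g6 = 1.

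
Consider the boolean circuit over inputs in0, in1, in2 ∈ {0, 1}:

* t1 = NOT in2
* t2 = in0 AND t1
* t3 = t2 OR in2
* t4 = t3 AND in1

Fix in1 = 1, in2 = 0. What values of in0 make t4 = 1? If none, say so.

in0=1

t4 = t3 AND in1 must be 1, so both t3 = 1 and in1 = 1.
t3 = t2 OR in2 must be 1, so at least one of t2, in2 is 1.
Check with in1 = 1, in2 = 0 and in0=1:
t1 = NOT in2 = NOT 0 = 1
t2 = in0 AND t1 = 1 AND 1 = 1
t3 = t2 OR in2 = 1 OR 0 = 1
t4 = t3 AND in1 = 1 AND 1 = 1
So t4 = 1.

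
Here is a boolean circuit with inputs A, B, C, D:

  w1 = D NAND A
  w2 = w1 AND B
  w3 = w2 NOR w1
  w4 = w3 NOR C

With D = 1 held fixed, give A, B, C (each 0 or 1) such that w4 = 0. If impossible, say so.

w4 = w3 NOR C must be 0, so at least one of w3, C is 1.
Check with D = 1 and A=0, B=1, C=1:
w1 = D NAND A = 1 NAND 0 = 1
w2 = w1 AND B = 1 AND 1 = 1
w3 = w2 NOR w1 = 1 NOR 1 = 0
w4 = w3 NOR C = 0 NOR 1 = 0
So w4 = 0.

A=0, B=1, C=1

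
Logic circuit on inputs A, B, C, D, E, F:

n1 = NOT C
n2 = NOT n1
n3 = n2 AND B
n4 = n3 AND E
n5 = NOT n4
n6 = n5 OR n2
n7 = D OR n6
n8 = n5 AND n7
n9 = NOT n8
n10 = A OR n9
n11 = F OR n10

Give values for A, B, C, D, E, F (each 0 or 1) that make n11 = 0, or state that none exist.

n11 = F OR n10 must be 0, so both F = 0 and n10 = 0.
n10 = A OR n9 must be 0, so both A = 0 and n9 = 0.
Check with A=0, B=1, C=1, D=1, E=0, F=0:
n1 = NOT C = NOT 1 = 0
n2 = NOT n1 = NOT 0 = 1
n3 = n2 AND B = 1 AND 1 = 1
n4 = n3 AND E = 1 AND 0 = 0
n5 = NOT n4 = NOT 0 = 1
n6 = n5 OR n2 = 1 OR 1 = 1
n7 = D OR n6 = 1 OR 1 = 1
n8 = n5 AND n7 = 1 AND 1 = 1
n9 = NOT n8 = NOT 1 = 0
n10 = A OR n9 = 0 OR 0 = 0
n11 = F OR n10 = 0 OR 0 = 0
So n11 = 0 as required.

A=0, B=1, C=1, D=1, E=0, F=0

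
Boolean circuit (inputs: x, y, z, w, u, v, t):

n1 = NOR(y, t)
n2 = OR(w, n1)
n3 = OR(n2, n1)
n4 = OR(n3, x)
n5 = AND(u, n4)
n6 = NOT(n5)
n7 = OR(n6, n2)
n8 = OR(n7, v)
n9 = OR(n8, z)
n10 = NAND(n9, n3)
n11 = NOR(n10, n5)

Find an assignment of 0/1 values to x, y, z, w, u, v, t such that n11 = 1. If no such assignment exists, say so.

x=1, y=1, z=0, w=1, u=0, v=0, t=1

Check with x=1, y=1, z=0, w=1, u=0, v=0, t=1:
n1 = NOR(y, t) = NOR(1, 1) = 0
n2 = OR(w, n1) = OR(1, 0) = 1
n3 = OR(n2, n1) = OR(1, 0) = 1
n4 = OR(n3, x) = OR(1, 1) = 1
n5 = AND(u, n4) = AND(0, 1) = 0
n6 = NOT(n5) = NOT 0 = 1
n7 = OR(n6, n2) = OR(1, 1) = 1
n8 = OR(n7, v) = OR(1, 0) = 1
n9 = OR(n8, z) = OR(1, 0) = 1
n10 = NAND(n9, n3) = NAND(1, 1) = 0
n11 = NOR(n10, n5) = NOR(0, 0) = 1
So n11 = 1 as required.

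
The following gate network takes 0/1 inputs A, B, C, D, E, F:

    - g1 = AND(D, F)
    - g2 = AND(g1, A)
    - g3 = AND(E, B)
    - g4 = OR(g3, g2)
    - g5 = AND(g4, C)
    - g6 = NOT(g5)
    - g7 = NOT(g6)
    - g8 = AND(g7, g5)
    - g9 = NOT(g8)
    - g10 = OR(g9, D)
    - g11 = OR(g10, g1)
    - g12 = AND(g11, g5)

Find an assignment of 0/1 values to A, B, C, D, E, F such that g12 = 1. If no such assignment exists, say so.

A=0 B=1 C=1 D=1 E=1 F=1

g12 = AND(g11, g5) must be 1, so both g11 = 1 and g5 = 1.
g11 = OR(g10, g1) must be 1, so at least one of g10, g1 is 1.
g5 = AND(g4, C) must be 1, so both g4 = 1 and C = 1.
Check with A=0 B=1 C=1 D=1 E=1 F=1:
g1 = AND(D, F) = AND(1, 1) = 1
g2 = AND(g1, A) = AND(1, 0) = 0
g3 = AND(E, B) = AND(1, 1) = 1
g4 = OR(g3, g2) = OR(1, 0) = 1
g5 = AND(g4, C) = AND(1, 1) = 1
g6 = NOT(g5) = NOT 1 = 0
g7 = NOT(g6) = NOT 0 = 1
g8 = AND(g7, g5) = AND(1, 1) = 1
g9 = NOT(g8) = NOT 1 = 0
g10 = OR(g9, D) = OR(0, 1) = 1
g11 = OR(g10, g1) = OR(1, 1) = 1
g12 = AND(g11, g5) = AND(1, 1) = 1
So g12 = 1 as required.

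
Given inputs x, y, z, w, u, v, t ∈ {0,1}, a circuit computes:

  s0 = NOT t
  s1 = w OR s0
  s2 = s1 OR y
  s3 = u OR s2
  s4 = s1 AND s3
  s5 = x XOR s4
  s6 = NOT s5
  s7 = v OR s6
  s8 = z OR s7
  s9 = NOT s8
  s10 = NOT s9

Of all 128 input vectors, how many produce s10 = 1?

112

s10 = NOT s9 must be 1, so s9 = 0.
s9 = NOT s8 must be 0, so s8 = 1.
s8 = z OR s7 must be 1, so at least one of z, s7 is 1.
Enumerating the 128 input combinations, 112 give s10 = 1 and 16 give s10 = 0.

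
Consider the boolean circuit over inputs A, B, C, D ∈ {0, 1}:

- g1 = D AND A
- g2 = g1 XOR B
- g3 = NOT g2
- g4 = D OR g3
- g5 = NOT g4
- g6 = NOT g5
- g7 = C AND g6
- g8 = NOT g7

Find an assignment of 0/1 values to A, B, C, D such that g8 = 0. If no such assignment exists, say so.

A=0, B=0, C=1, D=0

g8 = NOT g7 must be 0, so g7 = 1.
g7 = C AND g6 must be 1, so both C = 1 and g6 = 1.
Check with A=0, B=0, C=1, D=0:
g1 = D AND A = 0 AND 0 = 0
g2 = g1 XOR B = 0 XOR 0 = 0
g3 = NOT g2 = NOT 0 = 1
g4 = D OR g3 = 0 OR 1 = 1
g5 = NOT g4 = NOT 1 = 0
g6 = NOT g5 = NOT 0 = 1
g7 = C AND g6 = 1 AND 1 = 1
g8 = NOT g7 = NOT 1 = 0
So g8 = 0 as required.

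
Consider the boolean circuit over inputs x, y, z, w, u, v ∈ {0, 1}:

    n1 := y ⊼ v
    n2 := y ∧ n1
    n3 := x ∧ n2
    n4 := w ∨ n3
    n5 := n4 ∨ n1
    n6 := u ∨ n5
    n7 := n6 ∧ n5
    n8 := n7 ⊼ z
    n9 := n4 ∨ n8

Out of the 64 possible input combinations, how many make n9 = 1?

54

n9 = n4 ∨ n8 must be 1, so at least one of n4, n8 is 1.
Enumerating the 64 input combinations, 54 give n9 = 1 and 10 give n9 = 0.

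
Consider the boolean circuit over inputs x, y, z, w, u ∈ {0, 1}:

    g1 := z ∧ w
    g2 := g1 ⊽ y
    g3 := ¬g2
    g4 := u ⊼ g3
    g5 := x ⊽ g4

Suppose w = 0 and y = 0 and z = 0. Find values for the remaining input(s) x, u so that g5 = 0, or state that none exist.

Check with w = 0 and y = 0 and z = 0 and x=1, u=1:
g1 = z ∧ w = 0 ∧ 0 = 0
g2 = g1 ⊽ y = 0 ⊽ 0 = 1
g3 = ¬g2 = ¬1 = 0
g4 = u ⊼ g3 = 1 ⊼ 0 = 1
g5 = x ⊽ g4 = 1 ⊽ 1 = 0
So g5 = 0.

x=1, u=1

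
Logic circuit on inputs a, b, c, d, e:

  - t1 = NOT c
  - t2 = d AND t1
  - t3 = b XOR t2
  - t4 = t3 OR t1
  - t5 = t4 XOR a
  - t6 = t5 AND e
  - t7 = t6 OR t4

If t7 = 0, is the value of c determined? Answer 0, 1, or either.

t7 = t6 OR t4 must be 0, so both t6 = 0 and t4 = 0.
t6 = t5 AND e must be 0, so at least one of t5, e is 0.
Every assignment with t7 = 0 has c = 1; there are 6 such assignment(s).

1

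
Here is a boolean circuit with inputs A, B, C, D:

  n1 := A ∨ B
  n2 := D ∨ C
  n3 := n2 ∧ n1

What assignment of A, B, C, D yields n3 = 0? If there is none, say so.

A=1 B=0 C=0 D=0

Check with A=1 B=0 C=0 D=0:
n1 = A ∨ B = 1 ∨ 0 = 1
n2 = D ∨ C = 0 ∨ 0 = 0
n3 = n2 ∧ n1 = 0 ∧ 1 = 0
So n3 = 0 as required.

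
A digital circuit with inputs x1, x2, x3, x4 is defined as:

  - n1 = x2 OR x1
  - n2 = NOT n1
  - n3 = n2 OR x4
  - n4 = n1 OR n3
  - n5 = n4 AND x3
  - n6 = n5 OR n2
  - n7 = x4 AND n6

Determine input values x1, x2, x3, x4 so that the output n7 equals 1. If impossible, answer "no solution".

n7 = x4 AND n6 must be 1, so both x4 = 1 and n6 = 1.
n6 = n5 OR n2 must be 1, so at least one of n5, n2 is 1.
Check with x1=1, x2=1, x3=1, x4=1:
n1 = x2 OR x1 = 1 OR 1 = 1
n2 = NOT n1 = NOT 1 = 0
n3 = n2 OR x4 = 0 OR 1 = 1
n4 = n1 OR n3 = 1 OR 1 = 1
n5 = n4 AND x3 = 1 AND 1 = 1
n6 = n5 OR n2 = 1 OR 0 = 1
n7 = x4 AND n6 = 1 AND 1 = 1
So n7 = 1 as required.

x1=1, x2=1, x3=1, x4=1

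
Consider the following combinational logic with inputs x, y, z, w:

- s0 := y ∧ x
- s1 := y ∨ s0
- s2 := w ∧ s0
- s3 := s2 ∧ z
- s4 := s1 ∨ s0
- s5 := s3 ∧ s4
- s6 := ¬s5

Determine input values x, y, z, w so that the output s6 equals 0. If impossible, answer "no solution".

s6 = ¬s5 must be 0, so s5 = 1.
s5 = s3 ∧ s4 must be 1, so both s3 = 1 and s4 = 1.
s3 = s2 ∧ z must be 1, so both s2 = 1 and z = 1.
Check with x=1, y=1, z=1, w=1:
s0 = y ∧ x = 1 ∧ 1 = 1
s1 = y ∨ s0 = 1 ∨ 1 = 1
s2 = w ∧ s0 = 1 ∧ 1 = 1
s3 = s2 ∧ z = 1 ∧ 1 = 1
s4 = s1 ∨ s0 = 1 ∨ 1 = 1
s5 = s3 ∧ s4 = 1 ∧ 1 = 1
s6 = ¬s5 = ¬1 = 0
So s6 = 0 as required.

x=1, y=1, z=1, w=1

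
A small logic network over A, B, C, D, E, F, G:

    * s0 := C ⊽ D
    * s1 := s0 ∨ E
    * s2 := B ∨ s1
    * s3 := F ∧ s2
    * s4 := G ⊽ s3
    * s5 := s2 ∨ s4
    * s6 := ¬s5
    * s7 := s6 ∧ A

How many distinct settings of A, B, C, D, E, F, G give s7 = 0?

122

s7 = s6 ∧ A must be 0, so at least one of s6, A is 0.
Enumerating the 128 input combinations, 122 give s7 = 0 and 6 give s7 = 1.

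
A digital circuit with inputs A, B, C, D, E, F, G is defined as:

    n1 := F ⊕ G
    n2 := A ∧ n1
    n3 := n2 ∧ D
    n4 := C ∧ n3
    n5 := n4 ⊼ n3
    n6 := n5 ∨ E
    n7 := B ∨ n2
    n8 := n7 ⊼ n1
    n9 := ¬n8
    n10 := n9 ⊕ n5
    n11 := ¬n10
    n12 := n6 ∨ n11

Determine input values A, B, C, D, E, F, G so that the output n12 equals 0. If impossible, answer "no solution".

n12 = n6 ∨ n11 must be 0, so both n6 = 0 and n11 = 0.
Check with A=1 B=0 C=1 D=1 E=0 F=1 G=0:
n1 = F ⊕ G = 1 ⊕ 0 = 1
n2 = A ∧ n1 = 1 ∧ 1 = 1
n3 = n2 ∧ D = 1 ∧ 1 = 1
n4 = C ∧ n3 = 1 ∧ 1 = 1
n5 = n4 ⊼ n3 = 1 ⊼ 1 = 0
n6 = n5 ∨ E = 0 ∨ 0 = 0
n7 = B ∨ n2 = 0 ∨ 1 = 1
n8 = n7 ⊼ n1 = 1 ⊼ 1 = 0
n9 = ¬n8 = ¬0 = 1
n10 = n9 ⊕ n5 = 1 ⊕ 0 = 1
n11 = ¬n10 = ¬1 = 0
n12 = n6 ∨ n11 = 0 ∨ 0 = 0
So n12 = 0 as required.

A=1 B=0 C=1 D=1 E=0 F=1 G=0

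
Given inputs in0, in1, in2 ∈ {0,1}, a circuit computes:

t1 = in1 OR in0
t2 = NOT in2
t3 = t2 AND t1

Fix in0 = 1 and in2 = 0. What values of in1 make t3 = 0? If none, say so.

no solution exists

With in0 = 1 and in2 = 0 fixed, none of the 2 settings of in1 give t3 = 0.
For example, with in1=1:
t1 = in1 OR in0 = 1 OR 1 = 1
t2 = NOT in2 = NOT 0 = 1
t3 = t2 AND t1 = 1 AND 1 = 1
giving t3 = 1 ≠ 0.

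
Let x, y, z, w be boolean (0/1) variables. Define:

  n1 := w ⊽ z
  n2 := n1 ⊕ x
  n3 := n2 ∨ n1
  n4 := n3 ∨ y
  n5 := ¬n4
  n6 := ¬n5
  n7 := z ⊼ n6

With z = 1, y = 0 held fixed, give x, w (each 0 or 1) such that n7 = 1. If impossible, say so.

x=0 w=0

Check with z = 1, y = 0 and x=0, w=0:
n1 = w ⊽ z = 0 ⊽ 1 = 0
n2 = n1 ⊕ x = 0 ⊕ 0 = 0
n3 = n2 ∨ n1 = 0 ∨ 0 = 0
n4 = n3 ∨ y = 0 ∨ 0 = 0
n5 = ¬n4 = ¬0 = 1
n6 = ¬n5 = ¬1 = 0
n7 = z ⊼ n6 = 1 ⊼ 0 = 1
So n7 = 1.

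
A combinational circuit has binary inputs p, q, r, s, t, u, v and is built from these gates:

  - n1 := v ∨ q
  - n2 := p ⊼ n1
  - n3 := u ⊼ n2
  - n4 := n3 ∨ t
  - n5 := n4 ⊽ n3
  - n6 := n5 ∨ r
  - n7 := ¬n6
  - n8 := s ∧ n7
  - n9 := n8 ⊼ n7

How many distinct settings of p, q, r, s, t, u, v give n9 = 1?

101

n9 = n8 ⊼ n7 must be 1, so at least one of n8, n7 is 0.
Enumerating the 128 input combinations, 101 give n9 = 1 and 27 give n9 = 0.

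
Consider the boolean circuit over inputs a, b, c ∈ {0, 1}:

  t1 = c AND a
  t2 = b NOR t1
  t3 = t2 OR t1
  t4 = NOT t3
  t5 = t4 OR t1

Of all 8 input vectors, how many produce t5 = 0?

3

t5 = t4 OR t1 must be 0, so both t4 = 0 and t1 = 0.
Satisfying assignments:
  a=0, b=0, c=0
  a=0, b=0, c=1
  a=1, b=0, c=0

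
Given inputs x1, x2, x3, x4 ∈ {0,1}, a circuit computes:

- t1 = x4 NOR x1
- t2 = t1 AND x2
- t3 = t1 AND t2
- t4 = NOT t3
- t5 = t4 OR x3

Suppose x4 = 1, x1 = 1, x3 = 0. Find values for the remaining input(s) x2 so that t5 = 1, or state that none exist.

Check with x4 = 1, x1 = 1, x3 = 0 and x2=0:
t1 = x4 NOR x1 = 1 NOR 1 = 0
t2 = t1 AND x2 = 0 AND 0 = 0
t3 = t1 AND t2 = 0 AND 0 = 0
t4 = NOT t3 = NOT 0 = 1
t5 = t4 OR x3 = 1 OR 0 = 1
So t5 = 1.

x2=0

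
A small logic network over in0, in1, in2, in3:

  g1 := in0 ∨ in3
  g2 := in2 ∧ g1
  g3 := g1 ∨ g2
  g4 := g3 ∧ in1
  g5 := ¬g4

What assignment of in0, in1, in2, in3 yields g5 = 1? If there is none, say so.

in0=0, in1=0, in2=0, in3=1

g5 = ¬g4 must be 1, so g4 = 0.
g4 = g3 ∧ in1 must be 0, so at least one of g3, in1 is 0.
Check with in0=0, in1=0, in2=0, in3=1:
g1 = in0 ∨ in3 = 0 ∨ 1 = 1
g2 = in2 ∧ g1 = 0 ∧ 1 = 0
g3 = g1 ∨ g2 = 1 ∨ 0 = 1
g4 = g3 ∧ in1 = 1 ∧ 0 = 0
g5 = ¬g4 = ¬0 = 1
So g5 = 1 as required.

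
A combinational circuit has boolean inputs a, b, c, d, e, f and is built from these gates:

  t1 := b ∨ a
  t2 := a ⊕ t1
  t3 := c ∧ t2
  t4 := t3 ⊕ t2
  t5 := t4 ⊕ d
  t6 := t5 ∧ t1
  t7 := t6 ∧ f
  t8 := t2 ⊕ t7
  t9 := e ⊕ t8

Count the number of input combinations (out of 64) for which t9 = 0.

32

t9 = e ⊕ t8 must be 0, so e and t8 are equal.
Enumerating the 64 input combinations, 32 give t9 = 0 and 32 give t9 = 1.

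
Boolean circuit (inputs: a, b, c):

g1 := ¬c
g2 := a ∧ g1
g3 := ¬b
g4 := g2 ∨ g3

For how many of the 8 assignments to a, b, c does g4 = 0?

g4 = g2 ∨ g3 must be 0, so both g2 = 0 and g3 = 0.
g2 = a ∧ g1 must be 0, so at least one of a, g1 is 0.
g3 = ¬b must be 0, so b = 1.
Enumerating the 8 input combinations, 3 give g4 = 0 and 5 give g4 = 1.

3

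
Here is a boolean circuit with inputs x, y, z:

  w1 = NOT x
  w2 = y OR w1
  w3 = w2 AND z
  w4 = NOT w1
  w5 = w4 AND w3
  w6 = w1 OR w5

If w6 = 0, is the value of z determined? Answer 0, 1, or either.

Both values of z occur among assignments with w6 = 0:
  z=0: x=1, y=0, z=0
  z=1: x=1, y=0, z=1

either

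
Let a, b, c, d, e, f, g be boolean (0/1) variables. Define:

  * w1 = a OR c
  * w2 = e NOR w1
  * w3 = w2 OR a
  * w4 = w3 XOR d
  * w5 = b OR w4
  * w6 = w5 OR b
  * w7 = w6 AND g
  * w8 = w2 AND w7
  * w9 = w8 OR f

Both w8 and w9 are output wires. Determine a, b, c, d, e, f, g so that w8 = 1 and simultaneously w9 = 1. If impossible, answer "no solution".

a=0 b=1 c=0 d=0 e=0 f=0 g=1

Check with a=0 b=1 c=0 d=0 e=0 f=0 g=1:
w1 = a OR c = 0 OR 0 = 0
w2 = e NOR w1 = 0 NOR 0 = 1
w3 = w2 OR a = 1 OR 0 = 1
w4 = w3 XOR d = 1 XOR 0 = 1
w5 = b OR w4 = 1 OR 1 = 1
w6 = w5 OR b = 1 OR 1 = 1
w7 = w6 AND g = 1 AND 1 = 1
w8 = w2 AND w7 = 1 AND 1 = 1
w9 = w8 OR f = 1 OR 0 = 1
So w8 = 1 and w9 = 1.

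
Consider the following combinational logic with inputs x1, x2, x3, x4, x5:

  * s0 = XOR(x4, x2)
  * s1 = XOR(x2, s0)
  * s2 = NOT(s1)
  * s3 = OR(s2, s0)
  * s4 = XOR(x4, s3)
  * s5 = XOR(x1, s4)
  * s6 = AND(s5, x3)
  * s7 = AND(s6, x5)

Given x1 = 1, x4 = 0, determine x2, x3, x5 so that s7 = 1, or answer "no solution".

With x1 = 1, x4 = 0 fixed, none of the 8 settings of x2, x3, x5 give s7 = 1.
For example, with x2=1, x3=1, x5=0:
s0 = XOR(x4, x2) = XOR(0, 1) = 1
s1 = XOR(x2, s0) = XOR(1, 1) = 0
s2 = NOT(s1) = NOT 0 = 1
s3 = OR(s2, s0) = OR(1, 1) = 1
s4 = XOR(x4, s3) = XOR(0, 1) = 1
s5 = XOR(x1, s4) = XOR(1, 1) = 0
s6 = AND(s5, x3) = AND(0, 1) = 0
s7 = AND(s6, x5) = AND(0, 0) = 0
giving s7 = 0 ≠ 1.

no solution exists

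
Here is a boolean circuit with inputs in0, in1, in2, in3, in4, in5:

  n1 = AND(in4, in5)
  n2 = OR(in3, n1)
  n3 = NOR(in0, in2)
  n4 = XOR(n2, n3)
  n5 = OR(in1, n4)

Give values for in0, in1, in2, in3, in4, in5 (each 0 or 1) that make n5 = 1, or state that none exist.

n5 = OR(in1, n4) must be 1, so at least one of in1, n4 is 1.
Check with in0=1 in1=1 in2=1 in3=0 in4=0 in5=0:
n1 = AND(in4, in5) = AND(0, 0) = 0
n2 = OR(in3, n1) = OR(0, 0) = 0
n3 = NOR(in0, in2) = NOR(1, 1) = 0
n4 = XOR(n2, n3) = XOR(0, 0) = 0
n5 = OR(in1, n4) = OR(1, 0) = 1
So n5 = 1 as required.

in0=1 in1=1 in2=1 in3=0 in4=0 in5=0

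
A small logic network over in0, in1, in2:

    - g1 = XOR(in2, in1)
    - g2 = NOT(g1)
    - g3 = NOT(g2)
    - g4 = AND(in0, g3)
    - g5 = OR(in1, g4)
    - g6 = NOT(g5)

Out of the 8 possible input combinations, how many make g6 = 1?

3

g6 = NOT(g5) must be 1, so g5 = 0.
Satisfying assignments:
  in0=0, in1=0, in2=0
  in0=0, in1=0, in2=1
  in0=1, in1=0, in2=0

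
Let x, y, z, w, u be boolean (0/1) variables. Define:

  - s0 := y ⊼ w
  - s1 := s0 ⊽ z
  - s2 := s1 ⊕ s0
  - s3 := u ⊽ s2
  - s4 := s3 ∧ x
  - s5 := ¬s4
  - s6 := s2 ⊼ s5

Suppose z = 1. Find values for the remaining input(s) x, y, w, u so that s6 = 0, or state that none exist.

Check with z = 1 and x=0, y=0, w=0, u=1:
s0 = y ⊼ w = 0 ⊼ 0 = 1
s1 = s0 ⊽ z = 1 ⊽ 1 = 0
s2 = s1 ⊕ s0 = 0 ⊕ 1 = 1
s3 = u ⊽ s2 = 1 ⊽ 1 = 0
s4 = s3 ∧ x = 0 ∧ 0 = 0
s5 = ¬s4 = ¬0 = 1
s6 = s2 ⊼ s5 = 1 ⊼ 1 = 0
So s6 = 0.

x=0 y=0 w=0 u=1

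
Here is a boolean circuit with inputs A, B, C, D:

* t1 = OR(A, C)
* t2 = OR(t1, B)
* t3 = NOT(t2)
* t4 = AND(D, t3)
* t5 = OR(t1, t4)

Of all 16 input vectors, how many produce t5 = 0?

t5 = OR(t1, t4) must be 0, so both t1 = 0 and t4 = 0.
t1 = OR(A, C) must be 0, so both A = 0 and C = 0.
Enumerating the 16 input combinations, 3 give t5 = 0 and 13 give t5 = 1.

3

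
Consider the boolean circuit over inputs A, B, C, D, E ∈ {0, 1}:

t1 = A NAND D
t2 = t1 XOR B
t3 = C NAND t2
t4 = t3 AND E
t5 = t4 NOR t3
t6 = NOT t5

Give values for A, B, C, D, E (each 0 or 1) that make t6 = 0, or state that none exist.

t6 = NOT t5 must be 0, so t5 = 1.
t5 = t4 NOR t3 must be 1, so both t4 = 0 and t3 = 0.
Check with A=0, B=0, C=1, D=0, E=1:
t1 = A NAND D = 0 NAND 0 = 1
t2 = t1 XOR B = 1 XOR 0 = 1
t3 = C NAND t2 = 1 NAND 1 = 0
t4 = t3 AND E = 0 AND 1 = 0
t5 = t4 NOR t3 = 0 NOR 0 = 1
t6 = NOT t5 = NOT 1 = 0
So t6 = 0 as required.

A=0, B=0, C=1, D=0, E=1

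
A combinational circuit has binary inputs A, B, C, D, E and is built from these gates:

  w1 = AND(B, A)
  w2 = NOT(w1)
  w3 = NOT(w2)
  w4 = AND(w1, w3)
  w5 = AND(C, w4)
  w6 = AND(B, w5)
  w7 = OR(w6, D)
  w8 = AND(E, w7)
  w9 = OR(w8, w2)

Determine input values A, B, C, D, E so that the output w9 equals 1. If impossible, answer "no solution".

A=0 B=1 C=0 D=0 E=0

w9 = OR(w8, w2) must be 1, so at least one of w8, w2 is 1.
Check with A=0 B=1 C=0 D=0 E=0:
w1 = AND(B, A) = AND(1, 0) = 0
w2 = NOT(w1) = NOT 0 = 1
w3 = NOT(w2) = NOT 1 = 0
w4 = AND(w1, w3) = AND(0, 0) = 0
w5 = AND(C, w4) = AND(0, 0) = 0
w6 = AND(B, w5) = AND(1, 0) = 0
w7 = OR(w6, D) = OR(0, 0) = 0
w8 = AND(E, w7) = AND(0, 0) = 0
w9 = OR(w8, w2) = OR(0, 1) = 1
So w9 = 1 as required.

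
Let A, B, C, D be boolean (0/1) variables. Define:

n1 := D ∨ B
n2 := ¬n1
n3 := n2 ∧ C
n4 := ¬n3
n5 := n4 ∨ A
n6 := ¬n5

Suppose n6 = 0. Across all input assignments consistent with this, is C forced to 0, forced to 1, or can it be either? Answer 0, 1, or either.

Both values of C occur among assignments with n6 = 0:
  C=0: A=0, B=0, C=0, D=0
  C=1: A=0, B=0, C=1, D=1

either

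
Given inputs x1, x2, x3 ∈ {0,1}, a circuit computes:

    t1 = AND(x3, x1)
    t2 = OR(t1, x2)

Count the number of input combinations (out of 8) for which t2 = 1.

t2 = OR(t1, x2) must be 1, so at least one of t1, x2 is 1.
Satisfying assignments:
  x1=0, x2=1, x3=0
  x1=0, x2=1, x3=1
  x1=1, x2=0, x3=1
  x1=1, x2=1, x3=0
  x1=1, x2=1, x3=1

5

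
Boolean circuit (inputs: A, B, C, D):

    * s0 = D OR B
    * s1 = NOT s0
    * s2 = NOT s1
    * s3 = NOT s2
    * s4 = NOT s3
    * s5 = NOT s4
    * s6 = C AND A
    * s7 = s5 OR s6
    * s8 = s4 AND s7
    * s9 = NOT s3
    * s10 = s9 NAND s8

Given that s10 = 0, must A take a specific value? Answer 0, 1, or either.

1

s10 = s9 NAND s8 must be 0, so both s9 = 1 and s8 = 1.
Every assignment with s10 = 0 has A = 1; there are 3 such assignment(s).
  A=1, B=0, C=1, D=1
  A=1, B=1, C=1, D=0
  A=1, B=1, C=1, D=1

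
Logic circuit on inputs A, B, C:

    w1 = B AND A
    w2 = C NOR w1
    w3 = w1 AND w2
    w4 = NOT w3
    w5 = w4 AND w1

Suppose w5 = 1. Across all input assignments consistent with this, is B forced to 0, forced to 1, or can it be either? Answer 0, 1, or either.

w5 = w4 AND w1 must be 1, so both w4 = 1 and w1 = 1.
w4 = NOT w3 must be 1, so w3 = 0.
Every assignment with w5 = 1 has B = 1; there are 2 such assignment(s).
  A=1, B=1, C=0
  A=1, B=1, C=1

1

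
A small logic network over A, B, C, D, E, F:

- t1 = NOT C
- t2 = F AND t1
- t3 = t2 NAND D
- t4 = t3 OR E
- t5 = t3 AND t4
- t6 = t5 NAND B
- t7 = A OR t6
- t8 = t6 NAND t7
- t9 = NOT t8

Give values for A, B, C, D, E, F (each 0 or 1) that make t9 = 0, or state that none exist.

t9 = NOT t8 must be 0, so t8 = 1.
Check with A=0, B=1, C=0, D=0, E=0, F=1:
t1 = NOT C = NOT 0 = 1
t2 = F AND t1 = 1 AND 1 = 1
t3 = t2 NAND D = 1 NAND 0 = 1
t4 = t3 OR E = 1 OR 0 = 1
t5 = t3 AND t4 = 1 AND 1 = 1
t6 = t5 NAND B = 1 NAND 1 = 0
t7 = A OR t6 = 0 OR 0 = 0
t8 = t6 NAND t7 = 0 NAND 0 = 1
t9 = NOT t8 = NOT 1 = 0
So t9 = 0 as required.

A=0, B=1, C=0, D=0, E=0, F=1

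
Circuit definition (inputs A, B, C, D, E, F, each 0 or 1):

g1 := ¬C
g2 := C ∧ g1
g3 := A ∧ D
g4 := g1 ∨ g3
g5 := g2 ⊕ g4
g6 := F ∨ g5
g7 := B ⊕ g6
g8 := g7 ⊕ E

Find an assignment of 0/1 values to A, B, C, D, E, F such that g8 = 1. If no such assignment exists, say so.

A=1 B=0 C=1 D=1 E=0 F=1

g8 = g7 ⊕ E must be 1, so g7 and E differ.
Check with A=1 B=0 C=1 D=1 E=0 F=1:
g1 = ¬C = ¬1 = 0
g2 = C ∧ g1 = 1 ∧ 0 = 0
g3 = A ∧ D = 1 ∧ 1 = 1
g4 = g1 ∨ g3 = 0 ∨ 1 = 1
g5 = g2 ⊕ g4 = 0 ⊕ 1 = 1
g6 = F ∨ g5 = 1 ∨ 1 = 1
g7 = B ⊕ g6 = 0 ⊕ 1 = 1
g8 = g7 ⊕ E = 1 ⊕ 0 = 1
So g8 = 1 as required.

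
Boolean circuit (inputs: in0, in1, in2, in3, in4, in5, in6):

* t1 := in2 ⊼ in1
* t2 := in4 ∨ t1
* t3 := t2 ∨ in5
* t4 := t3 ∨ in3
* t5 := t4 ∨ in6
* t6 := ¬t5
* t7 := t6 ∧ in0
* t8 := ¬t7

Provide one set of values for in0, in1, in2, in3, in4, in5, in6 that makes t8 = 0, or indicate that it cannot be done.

in0=1, in1=1, in2=1, in3=0, in4=0, in5=0, in6=0

t8 = ¬t7 must be 0, so t7 = 1.
Check with in0=1, in1=1, in2=1, in3=0, in4=0, in5=0, in6=0:
t1 = in2 ⊼ in1 = 1 ⊼ 1 = 0
t2 = in4 ∨ t1 = 0 ∨ 0 = 0
t3 = t2 ∨ in5 = 0 ∨ 0 = 0
t4 = t3 ∨ in3 = 0 ∨ 0 = 0
t5 = t4 ∨ in6 = 0 ∨ 0 = 0
t6 = ¬t5 = ¬0 = 1
t7 = t6 ∧ in0 = 1 ∧ 1 = 1
t8 = ¬t7 = ¬1 = 0
So t8 = 0 as required.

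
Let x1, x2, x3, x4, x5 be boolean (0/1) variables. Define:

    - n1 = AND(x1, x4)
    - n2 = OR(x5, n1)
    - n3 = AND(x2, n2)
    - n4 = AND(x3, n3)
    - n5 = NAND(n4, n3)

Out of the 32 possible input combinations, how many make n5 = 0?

5

n5 = NAND(n4, n3) must be 0, so both n4 = 1 and n3 = 1.
Satisfying assignments:
  x1=0, x2=1, x3=1, x4=0, x5=1
  x1=0, x2=1, x3=1, x4=1, x5=1
  x1=1, x2=1, x3=1, x4=0, x5=1
  x1=1, x2=1, x3=1, x4=1, x5=0
  x1=1, x2=1, x3=1, x4=1, x5=1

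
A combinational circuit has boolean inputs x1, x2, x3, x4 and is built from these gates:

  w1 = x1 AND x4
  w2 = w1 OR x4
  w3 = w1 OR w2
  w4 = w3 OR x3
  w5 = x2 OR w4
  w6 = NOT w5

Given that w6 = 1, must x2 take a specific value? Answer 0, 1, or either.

0

w6 = NOT w5 must be 1, so w5 = 0.
w5 = x2 OR w4 must be 0, so both x2 = 0 and w4 = 0.
w4 = w3 OR x3 must be 0, so both w3 = 0 and x3 = 0.
Every assignment with w6 = 1 has x2 = 0; there are 2 such assignment(s).
  x1=0, x2=0, x3=0, x4=0
  x1=1, x2=0, x3=0, x4=0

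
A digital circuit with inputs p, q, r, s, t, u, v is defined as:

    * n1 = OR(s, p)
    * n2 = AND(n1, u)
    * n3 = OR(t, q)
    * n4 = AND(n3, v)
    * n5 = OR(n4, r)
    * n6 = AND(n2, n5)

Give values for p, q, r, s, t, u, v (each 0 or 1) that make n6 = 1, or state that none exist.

n6 = AND(n2, n5) must be 1, so both n2 = 1 and n5 = 1.
Check with p=1, q=0, r=0, s=0, t=1, u=1, v=1:
n1 = OR(s, p) = OR(0, 1) = 1
n2 = AND(n1, u) = AND(1, 1) = 1
n3 = OR(t, q) = OR(1, 0) = 1
n4 = AND(n3, v) = AND(1, 1) = 1
n5 = OR(n4, r) = OR(1, 0) = 1
n6 = AND(n2, n5) = AND(1, 1) = 1
So n6 = 1 as required.

p=1, q=0, r=0, s=0, t=1, u=1, v=1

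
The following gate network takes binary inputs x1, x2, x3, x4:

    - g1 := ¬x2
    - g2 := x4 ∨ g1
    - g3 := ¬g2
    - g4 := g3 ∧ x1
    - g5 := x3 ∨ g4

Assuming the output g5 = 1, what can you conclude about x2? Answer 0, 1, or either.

either

Both values of x2 occur among assignments with g5 = 1:
  x2=0: x1=0, x2=0, x3=1, x4=0
  x2=1: x1=0, x2=1, x3=1, x4=0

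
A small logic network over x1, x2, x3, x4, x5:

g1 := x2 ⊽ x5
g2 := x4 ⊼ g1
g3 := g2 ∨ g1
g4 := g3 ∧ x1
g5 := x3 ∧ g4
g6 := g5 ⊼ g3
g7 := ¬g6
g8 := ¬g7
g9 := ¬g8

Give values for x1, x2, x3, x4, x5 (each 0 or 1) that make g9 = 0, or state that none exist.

x1=0, x2=0, x3=1, x4=1, x5=1

g9 = ¬g8 must be 0, so g8 = 1.
Check with x1=0, x2=0, x3=1, x4=1, x5=1:
g1 = x2 ⊽ x5 = 0 ⊽ 1 = 0
g2 = x4 ⊼ g1 = 1 ⊼ 0 = 1
g3 = g2 ∨ g1 = 1 ∨ 0 = 1
g4 = g3 ∧ x1 = 1 ∧ 0 = 0
g5 = x3 ∧ g4 = 1 ∧ 0 = 0
g6 = g5 ⊼ g3 = 0 ⊼ 1 = 1
g7 = ¬g6 = ¬1 = 0
g8 = ¬g7 = ¬0 = 1
g9 = ¬g8 = ¬1 = 0
So g9 = 0 as required.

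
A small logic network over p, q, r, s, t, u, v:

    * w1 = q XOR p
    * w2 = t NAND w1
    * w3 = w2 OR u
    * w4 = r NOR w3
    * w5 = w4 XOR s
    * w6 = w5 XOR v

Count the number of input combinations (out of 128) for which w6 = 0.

64

w6 = w5 XOR v must be 0, so w5 and v are equal.
Enumerating the 128 input combinations, 64 give w6 = 0 and 64 give w6 = 1.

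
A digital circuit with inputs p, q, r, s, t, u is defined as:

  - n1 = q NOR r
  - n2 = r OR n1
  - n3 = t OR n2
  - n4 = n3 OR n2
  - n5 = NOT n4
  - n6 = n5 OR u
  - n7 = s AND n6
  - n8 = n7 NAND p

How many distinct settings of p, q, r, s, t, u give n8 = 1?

55

n8 = n7 NAND p must be 1, so at least one of n7, p is 0.
Enumerating the 64 input combinations, 55 give n8 = 1 and 9 give n8 = 0.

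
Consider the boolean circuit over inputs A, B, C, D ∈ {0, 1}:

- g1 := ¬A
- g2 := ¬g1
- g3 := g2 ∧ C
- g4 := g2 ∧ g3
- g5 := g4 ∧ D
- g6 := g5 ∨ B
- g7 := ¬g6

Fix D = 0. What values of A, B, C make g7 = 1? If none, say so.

A=0, B=0, C=1

g7 = ¬g6 must be 1, so g6 = 0.
Check with D = 0 and A=0, B=0, C=1:
g1 = ¬A = ¬0 = 1
g2 = ¬g1 = ¬1 = 0
g3 = g2 ∧ C = 0 ∧ 1 = 0
g4 = g2 ∧ g3 = 0 ∧ 0 = 0
g5 = g4 ∧ D = 0 ∧ 0 = 0
g6 = g5 ∨ B = 0 ∨ 0 = 0
g7 = ¬g6 = ¬0 = 1
So g7 = 1.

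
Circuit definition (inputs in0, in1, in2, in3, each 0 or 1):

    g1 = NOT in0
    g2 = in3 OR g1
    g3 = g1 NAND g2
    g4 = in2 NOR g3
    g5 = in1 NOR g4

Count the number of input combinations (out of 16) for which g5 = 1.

g5 = in1 NOR g4 must be 1, so both in1 = 0 and g4 = 0.
g4 = in2 NOR g3 must be 0, so at least one of in2, g3 is 1.
Satisfying assignments:
  in0=0, in1=0, in2=1, in3=0
  in0=0, in1=0, in2=1, in3=1
  in0=1, in1=0, in2=0, in3=0
  in0=1, in1=0, in2=0, in3=1
  in0=1, in1=0, in2=1, in3=0
  in0=1, in1=0, in2=1, in3=1

6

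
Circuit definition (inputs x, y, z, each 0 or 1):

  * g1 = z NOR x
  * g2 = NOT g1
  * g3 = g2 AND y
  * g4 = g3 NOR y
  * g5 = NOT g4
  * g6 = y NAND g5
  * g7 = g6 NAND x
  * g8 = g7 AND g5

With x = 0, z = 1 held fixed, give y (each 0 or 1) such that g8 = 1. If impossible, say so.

g8 = g7 AND g5 must be 1, so both g7 = 1 and g5 = 1.
g7 = g6 NAND x must be 1, so at least one of g6, x is 0.
Check with x = 0, z = 1 and y=1:
g1 = z NOR x = 1 NOR 0 = 0
g2 = NOT g1 = NOT 0 = 1
g3 = g2 AND y = 1 AND 1 = 1
g4 = g3 NOR y = 1 NOR 1 = 0
g5 = NOT g4 = NOT 0 = 1
g6 = y NAND g5 = 1 NAND 1 = 0
g7 = g6 NAND x = 0 NAND 0 = 1
g8 = g7 AND g5 = 1 AND 1 = 1
So g8 = 1.

y=1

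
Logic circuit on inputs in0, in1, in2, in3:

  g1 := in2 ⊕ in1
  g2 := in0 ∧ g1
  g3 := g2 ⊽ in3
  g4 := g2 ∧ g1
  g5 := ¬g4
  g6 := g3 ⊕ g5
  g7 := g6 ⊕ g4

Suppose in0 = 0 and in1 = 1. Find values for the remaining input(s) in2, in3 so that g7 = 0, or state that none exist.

in2=0, in3=0

Check with in0 = 0 and in1 = 1 and in2=0, in3=0:
g1 = in2 ⊕ in1 = 0 ⊕ 1 = 1
g2 = in0 ∧ g1 = 0 ∧ 1 = 0
g3 = g2 ⊽ in3 = 0 ⊽ 0 = 1
g4 = g2 ∧ g1 = 0 ∧ 1 = 0
g5 = ¬g4 = ¬0 = 1
g6 = g3 ⊕ g5 = 1 ⊕ 1 = 0
g7 = g6 ⊕ g4 = 0 ⊕ 0 = 0
So g7 = 0.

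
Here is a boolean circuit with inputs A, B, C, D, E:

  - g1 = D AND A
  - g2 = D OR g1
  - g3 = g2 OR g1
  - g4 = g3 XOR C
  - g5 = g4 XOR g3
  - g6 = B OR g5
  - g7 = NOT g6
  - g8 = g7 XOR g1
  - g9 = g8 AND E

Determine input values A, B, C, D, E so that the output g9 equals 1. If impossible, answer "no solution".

A=1, B=1, C=0, D=1, E=1

g9 = g8 AND E must be 1, so both g8 = 1 and E = 1.
g8 = g7 XOR g1 must be 1, so g7 and g1 differ.
Check with A=1, B=1, C=0, D=1, E=1:
g1 = D AND A = 1 AND 1 = 1
g2 = D OR g1 = 1 OR 1 = 1
g3 = g2 OR g1 = 1 OR 1 = 1
g4 = g3 XOR C = 1 XOR 0 = 1
g5 = g4 XOR g3 = 1 XOR 1 = 0
g6 = B OR g5 = 1 OR 0 = 1
g7 = NOT g6 = NOT 1 = 0
g8 = g7 XOR g1 = 0 XOR 1 = 1
g9 = g8 AND E = 1 AND 1 = 1
So g9 = 1 as required.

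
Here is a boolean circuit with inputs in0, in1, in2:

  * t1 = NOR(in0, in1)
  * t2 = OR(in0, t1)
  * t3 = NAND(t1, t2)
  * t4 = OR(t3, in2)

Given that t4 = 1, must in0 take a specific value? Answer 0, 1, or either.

either

Both values of in0 occur among assignments with t4 = 1:
  in0=0: in0=0, in1=0, in2=1
  in0=1: in0=1, in1=0, in2=0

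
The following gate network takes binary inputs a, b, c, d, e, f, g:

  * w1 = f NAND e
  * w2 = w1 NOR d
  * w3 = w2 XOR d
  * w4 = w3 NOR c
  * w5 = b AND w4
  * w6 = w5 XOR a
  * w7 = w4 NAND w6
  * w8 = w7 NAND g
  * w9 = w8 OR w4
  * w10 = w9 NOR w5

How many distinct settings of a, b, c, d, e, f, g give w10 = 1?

w10 = w9 NOR w5 must be 1, so both w9 = 0 and w5 = 0.
w9 = w8 OR w4 must be 0, so both w8 = 0 and w4 = 0.
w5 = b AND w4 must be 0, so at least one of b, w4 is 0.
Enumerating the 128 input combinations, 52 give w10 = 1 and 76 give w10 = 0.

52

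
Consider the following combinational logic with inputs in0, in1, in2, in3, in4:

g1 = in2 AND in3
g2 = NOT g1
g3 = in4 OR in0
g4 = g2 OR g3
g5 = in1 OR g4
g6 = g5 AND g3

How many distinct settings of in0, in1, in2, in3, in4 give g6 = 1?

g6 = g5 AND g3 must be 1, so both g5 = 1 and g3 = 1.
Enumerating the 32 input combinations, 24 give g6 = 1 and 8 give g6 = 0.

24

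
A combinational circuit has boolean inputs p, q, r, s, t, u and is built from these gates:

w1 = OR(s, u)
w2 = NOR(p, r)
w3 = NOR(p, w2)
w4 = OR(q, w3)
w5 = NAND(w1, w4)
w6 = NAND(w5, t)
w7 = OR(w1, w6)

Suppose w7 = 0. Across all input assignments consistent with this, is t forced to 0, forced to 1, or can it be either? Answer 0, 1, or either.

w7 = OR(w1, w6) must be 0, so both w1 = 0 and w6 = 0.
w1 = OR(s, u) must be 0, so both s = 0 and u = 0.
Every assignment with w7 = 0 has t = 1; there are 8 such assignment(s).

1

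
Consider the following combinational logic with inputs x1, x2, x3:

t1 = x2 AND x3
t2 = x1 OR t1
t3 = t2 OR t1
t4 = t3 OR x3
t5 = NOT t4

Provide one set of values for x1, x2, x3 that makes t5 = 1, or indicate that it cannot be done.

t5 = NOT t4 must be 1, so t4 = 0.
Check with x1=0, x2=1, x3=0:
t1 = x2 AND x3 = 1 AND 0 = 0
t2 = x1 OR t1 = 0 OR 0 = 0
t3 = t2 OR t1 = 0 OR 0 = 0
t4 = t3 OR x3 = 0 OR 0 = 0
t5 = NOT t4 = NOT 0 = 1
So t5 = 1 as required.

x1=0, x2=1, x3=0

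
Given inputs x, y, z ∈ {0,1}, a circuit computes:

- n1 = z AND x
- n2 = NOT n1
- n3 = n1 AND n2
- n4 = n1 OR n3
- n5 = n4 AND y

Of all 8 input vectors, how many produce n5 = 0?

7

n5 = n4 AND y must be 0, so at least one of n4, y is 0.
Enumerating the 8 input combinations, 7 give n5 = 0 and 1 give n5 = 1.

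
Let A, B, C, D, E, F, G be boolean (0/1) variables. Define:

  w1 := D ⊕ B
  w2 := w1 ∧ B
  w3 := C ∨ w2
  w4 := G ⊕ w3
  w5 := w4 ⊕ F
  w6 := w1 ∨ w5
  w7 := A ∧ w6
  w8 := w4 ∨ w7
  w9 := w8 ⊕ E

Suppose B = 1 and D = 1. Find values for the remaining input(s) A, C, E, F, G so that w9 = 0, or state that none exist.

A=0, C=1, E=0, F=1, G=1

w9 = w8 ⊕ E must be 0, so w8 and E are equal.
Check with B = 1 and D = 1 and A=0, C=1, E=0, F=1, G=1:
w1 = D ⊕ B = 1 ⊕ 1 = 0
w2 = w1 ∧ B = 0 ∧ 1 = 0
w3 = C ∨ w2 = 1 ∨ 0 = 1
w4 = G ⊕ w3 = 1 ⊕ 1 = 0
w5 = w4 ⊕ F = 0 ⊕ 1 = 1
w6 = w1 ∨ w5 = 0 ∨ 1 = 1
w7 = A ∧ w6 = 0 ∧ 1 = 0
w8 = w4 ∨ w7 = 0 ∨ 0 = 0
w9 = w8 ⊕ E = 0 ⊕ 0 = 0
So w9 = 0.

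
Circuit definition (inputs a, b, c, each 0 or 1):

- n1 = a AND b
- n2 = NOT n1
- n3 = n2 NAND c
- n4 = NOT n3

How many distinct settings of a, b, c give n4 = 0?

5

n4 = NOT n3 must be 0, so n3 = 1.
n3 = n2 NAND c must be 1, so at least one of n2, c is 0.
Satisfying assignments:
  a=0, b=0, c=0
  a=0, b=1, c=0
  a=1, b=0, c=0
  a=1, b=1, c=0
  a=1, b=1, c=1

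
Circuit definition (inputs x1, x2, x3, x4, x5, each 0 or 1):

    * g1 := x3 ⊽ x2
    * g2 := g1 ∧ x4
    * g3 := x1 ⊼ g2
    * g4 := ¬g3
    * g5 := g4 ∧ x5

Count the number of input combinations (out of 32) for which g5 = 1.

1

g5 = g4 ∧ x5 must be 1, so both g4 = 1 and x5 = 1.
g4 = ¬g3 must be 1, so g3 = 0.
Satisfying assignments:
  x1=1, x2=0, x3=0, x4=1, x5=1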